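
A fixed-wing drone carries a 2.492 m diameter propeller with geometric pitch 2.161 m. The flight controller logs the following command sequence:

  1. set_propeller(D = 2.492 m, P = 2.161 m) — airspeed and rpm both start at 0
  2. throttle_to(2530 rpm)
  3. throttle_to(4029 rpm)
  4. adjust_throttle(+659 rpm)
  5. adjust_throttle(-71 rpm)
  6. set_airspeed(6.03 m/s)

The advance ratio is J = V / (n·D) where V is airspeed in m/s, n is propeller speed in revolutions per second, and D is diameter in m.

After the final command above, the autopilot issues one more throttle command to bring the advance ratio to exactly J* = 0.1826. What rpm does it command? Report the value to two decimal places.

set_propeller: D = 2.492 m, P = 2.161 m (p = P/D = 0.867175); state ← (V=0, rpm=0)
throttle_to(2530): rpm ← 2530
throttle_to(4029): rpm ← 4029
adjust_throttle(+659): rpm ← 4029 +659 = 4688
adjust_throttle(-71): rpm ← 4688 -71 = 4617
set_airspeed(6.03): V ← 6.03 m/s
final state: V = 6.03 m/s, rpm = 4617 → n = rpm/60 = 76.950000 rev/s
target J* = 0.1826; solve J* = V/(n·D) for n: n = V/(J*·D) = 6.03/(0.1826 × 2.492) = 13.251606 rev/s
rpm = 60·n = 795.096335

rpm = 795.10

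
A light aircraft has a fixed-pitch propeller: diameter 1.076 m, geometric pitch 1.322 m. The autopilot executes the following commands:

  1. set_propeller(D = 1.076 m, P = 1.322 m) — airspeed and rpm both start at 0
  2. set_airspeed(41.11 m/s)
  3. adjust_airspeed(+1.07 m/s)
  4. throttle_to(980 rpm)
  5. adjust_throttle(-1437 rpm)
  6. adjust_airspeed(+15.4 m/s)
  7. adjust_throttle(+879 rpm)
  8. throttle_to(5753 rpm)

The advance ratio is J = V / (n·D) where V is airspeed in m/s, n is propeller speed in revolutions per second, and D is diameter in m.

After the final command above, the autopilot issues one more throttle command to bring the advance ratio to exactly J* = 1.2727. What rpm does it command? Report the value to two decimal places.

set_propeller: D = 1.076 m, P = 1.322 m (p = P/D = 1.228625); state ← (V=0, rpm=0)
set_airspeed(41.11): V ← 41.11 m/s
adjust_airspeed(+1.07): V ← 41.11 +1.07 = 42.18 m/s
throttle_to(980): rpm ← 980
adjust_throttle(-1437): rpm ← 980 -1437 = -457
adjust_airspeed(+15.4): V ← 42.18 +15.4 = 57.58 m/s
adjust_throttle(+879): rpm ← -457 +879 = 422
throttle_to(5753): rpm ← 5753
final state: V = 57.58 m/s, rpm = 5753 → n = rpm/60 = 95.883333 rev/s
target J* = 1.2727; solve J* = V/(n·D) for n: n = V/(J*·D) = 57.58/(1.2727 × 1.076) = 42.046838 rev/s
rpm = 60·n = 2522.810300

rpm = 2522.81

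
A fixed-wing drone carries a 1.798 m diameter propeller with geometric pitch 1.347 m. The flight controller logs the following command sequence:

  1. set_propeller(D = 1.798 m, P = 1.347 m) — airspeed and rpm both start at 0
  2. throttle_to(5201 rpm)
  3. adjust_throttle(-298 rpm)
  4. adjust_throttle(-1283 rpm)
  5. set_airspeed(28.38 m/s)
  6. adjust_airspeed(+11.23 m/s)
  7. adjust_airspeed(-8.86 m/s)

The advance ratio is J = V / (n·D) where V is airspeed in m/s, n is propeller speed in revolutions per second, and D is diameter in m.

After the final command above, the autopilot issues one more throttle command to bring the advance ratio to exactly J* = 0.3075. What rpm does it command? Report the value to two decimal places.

rpm = 3337.04

set_propeller: D = 1.798 m, P = 1.347 m (p = P/D = 0.749166); state ← (V=0, rpm=0)
throttle_to(5201): rpm ← 5201
adjust_throttle(-298): rpm ← 5201 -298 = 4903
adjust_throttle(-1283): rpm ← 4903 -1283 = 3620
set_airspeed(28.38): V ← 28.38 m/s
adjust_airspeed(+11.23): V ← 28.38 +11.23 = 39.61 m/s
adjust_airspeed(-8.86): V ← 39.61 -8.86 = 30.75 m/s
final state: V = 30.75 m/s, rpm = 3620 → n = rpm/60 = 60.333333 rev/s
target J* = 0.3075; solve J* = V/(n·D) for n: n = V/(J*·D) = 30.75/(0.3075 × 1.798) = 55.617353 rev/s
rpm = 60·n = 3337.041157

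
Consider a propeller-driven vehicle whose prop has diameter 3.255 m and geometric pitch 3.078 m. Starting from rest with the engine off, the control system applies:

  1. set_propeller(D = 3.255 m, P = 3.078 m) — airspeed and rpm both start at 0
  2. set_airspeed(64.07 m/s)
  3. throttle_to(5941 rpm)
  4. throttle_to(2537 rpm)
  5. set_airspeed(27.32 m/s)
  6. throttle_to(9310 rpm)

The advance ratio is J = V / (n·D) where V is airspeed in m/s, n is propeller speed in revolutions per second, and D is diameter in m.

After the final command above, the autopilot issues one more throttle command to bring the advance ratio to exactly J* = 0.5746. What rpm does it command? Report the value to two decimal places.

rpm = 876.43

set_propeller: D = 3.255 m, P = 3.078 m (p = P/D = 0.945622); state ← (V=0, rpm=0)
set_airspeed(64.07): V ← 64.07 m/s
throttle_to(5941): rpm ← 5941
throttle_to(2537): rpm ← 2537
set_airspeed(27.32): V ← 27.32 m/s
throttle_to(9310): rpm ← 9310
final state: V = 27.32 m/s, rpm = 9310 → n = rpm/60 = 155.166667 rev/s
target J* = 0.5746; solve J* = V/(n·D) for n: n = V/(J*·D) = 27.32/(0.5746 × 3.255) = 14.607103 rev/s
rpm = 60·n = 876.426157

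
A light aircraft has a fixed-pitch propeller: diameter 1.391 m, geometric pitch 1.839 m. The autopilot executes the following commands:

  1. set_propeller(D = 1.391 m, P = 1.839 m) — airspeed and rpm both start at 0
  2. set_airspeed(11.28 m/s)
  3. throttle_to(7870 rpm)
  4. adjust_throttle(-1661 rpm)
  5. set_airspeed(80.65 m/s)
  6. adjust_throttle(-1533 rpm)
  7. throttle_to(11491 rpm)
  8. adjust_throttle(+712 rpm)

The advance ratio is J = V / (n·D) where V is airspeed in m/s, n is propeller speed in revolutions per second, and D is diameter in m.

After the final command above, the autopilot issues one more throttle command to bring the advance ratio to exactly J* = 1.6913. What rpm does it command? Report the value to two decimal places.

rpm = 2056.87

set_propeller: D = 1.391 m, P = 1.839 m (p = P/D = 1.322070); state ← (V=0, rpm=0)
set_airspeed(11.28): V ← 11.28 m/s
throttle_to(7870): rpm ← 7870
adjust_throttle(-1661): rpm ← 7870 -1661 = 6209
set_airspeed(80.65): V ← 80.65 m/s
adjust_throttle(-1533): rpm ← 6209 -1533 = 4676
throttle_to(11491): rpm ← 11491
adjust_throttle(+712): rpm ← 11491 +712 = 12203
final state: V = 80.65 m/s, rpm = 12203 → n = rpm/60 = 203.383333 rev/s
target J* = 1.6913; solve J* = V/(n·D) for n: n = V/(J*·D) = 80.65/(1.6913 × 1.391) = 34.281246 rev/s
rpm = 60·n = 2056.874733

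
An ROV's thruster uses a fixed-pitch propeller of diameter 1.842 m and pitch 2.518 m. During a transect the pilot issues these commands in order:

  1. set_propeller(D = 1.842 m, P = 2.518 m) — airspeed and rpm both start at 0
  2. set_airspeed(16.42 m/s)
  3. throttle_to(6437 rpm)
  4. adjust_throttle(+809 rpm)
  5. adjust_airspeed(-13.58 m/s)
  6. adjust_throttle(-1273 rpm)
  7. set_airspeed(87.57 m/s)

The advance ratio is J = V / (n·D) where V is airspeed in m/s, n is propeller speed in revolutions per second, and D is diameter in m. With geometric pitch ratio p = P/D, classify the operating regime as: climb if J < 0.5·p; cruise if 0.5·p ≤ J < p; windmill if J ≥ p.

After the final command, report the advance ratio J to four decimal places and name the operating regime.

J = 0.4776, regime = climb

set_propeller: D = 1.842 m, P = 2.518 m (p = P/D = 1.366992); state ← (V=0, rpm=0)
set_airspeed(16.42): V ← 16.42 m/s
throttle_to(6437): rpm ← 6437
adjust_throttle(+809): rpm ← 6437 +809 = 7246
adjust_airspeed(-13.58): V ← 16.42 -13.58 = 2.84 m/s
adjust_throttle(-1273): rpm ← 7246 -1273 = 5973
set_airspeed(87.57): V ← 87.57 m/s
final state: V = 87.57 m/s, rpm = 5973 → n = rpm/60 = 99.550000 rev/s
J = V / (n·D) = 87.57 / (99.550000 × 1.842) = 0.477556
regime bands: climb J<0.6835 | cruise [0.6835, 1.3670) | windmill J≥1.3670
J = 0.4776 → climb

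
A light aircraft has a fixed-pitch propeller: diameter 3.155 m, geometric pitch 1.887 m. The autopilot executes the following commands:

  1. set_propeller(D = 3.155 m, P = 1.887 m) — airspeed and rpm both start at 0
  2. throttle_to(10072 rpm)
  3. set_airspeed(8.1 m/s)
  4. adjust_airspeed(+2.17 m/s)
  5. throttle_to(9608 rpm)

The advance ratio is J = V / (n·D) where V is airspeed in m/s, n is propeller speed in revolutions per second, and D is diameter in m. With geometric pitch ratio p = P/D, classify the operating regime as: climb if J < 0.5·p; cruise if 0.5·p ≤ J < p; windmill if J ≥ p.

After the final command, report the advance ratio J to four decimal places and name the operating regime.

set_propeller: D = 3.155 m, P = 1.887 m (p = P/D = 0.598098); state ← (V=0, rpm=0)
throttle_to(10072): rpm ← 10072
set_airspeed(8.1): V ← 8.1 m/s
adjust_airspeed(+2.17): V ← 8.1 +2.17 = 10.27 m/s
throttle_to(9608): rpm ← 9608
final state: V = 10.27 m/s, rpm = 9608 → n = rpm/60 = 160.133333 rev/s
J = V / (n·D) = 10.27 / (160.133333 × 3.155) = 0.020328
regime bands: climb J<0.2990 | cruise [0.2990, 0.5981) | windmill J≥0.5981
J = 0.0203 → climb

J = 0.0203, regime = climb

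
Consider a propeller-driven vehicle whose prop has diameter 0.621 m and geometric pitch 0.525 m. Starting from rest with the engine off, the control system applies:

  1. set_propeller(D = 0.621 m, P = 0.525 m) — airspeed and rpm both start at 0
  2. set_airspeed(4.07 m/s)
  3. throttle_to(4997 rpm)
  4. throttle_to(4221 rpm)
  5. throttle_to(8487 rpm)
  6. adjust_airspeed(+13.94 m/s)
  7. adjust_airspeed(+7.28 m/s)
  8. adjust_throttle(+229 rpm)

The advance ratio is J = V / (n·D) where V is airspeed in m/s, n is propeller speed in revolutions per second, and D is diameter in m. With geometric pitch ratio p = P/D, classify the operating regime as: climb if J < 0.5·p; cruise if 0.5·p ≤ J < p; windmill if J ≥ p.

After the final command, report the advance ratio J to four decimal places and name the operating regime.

set_propeller: D = 0.621 m, P = 0.525 m (p = P/D = 0.845411); state ← (V=0, rpm=0)
set_airspeed(4.07): V ← 4.07 m/s
throttle_to(4997): rpm ← 4997
throttle_to(4221): rpm ← 4221
throttle_to(8487): rpm ← 8487
adjust_airspeed(+13.94): V ← 4.07 +13.94 = 18.01 m/s
adjust_airspeed(+7.28): V ← 18.01 +7.28 = 25.29 m/s
adjust_throttle(+229): rpm ← 8487 +229 = 8716
final state: V = 25.29 m/s, rpm = 8716 → n = rpm/60 = 145.266667 rev/s
J = V / (n·D) = 25.29 / (145.266667 × 0.621) = 0.280344
regime bands: climb J<0.4227 | cruise [0.4227, 0.8454) | windmill J≥0.8454
J = 0.2803 → climb

J = 0.2803, regime = climb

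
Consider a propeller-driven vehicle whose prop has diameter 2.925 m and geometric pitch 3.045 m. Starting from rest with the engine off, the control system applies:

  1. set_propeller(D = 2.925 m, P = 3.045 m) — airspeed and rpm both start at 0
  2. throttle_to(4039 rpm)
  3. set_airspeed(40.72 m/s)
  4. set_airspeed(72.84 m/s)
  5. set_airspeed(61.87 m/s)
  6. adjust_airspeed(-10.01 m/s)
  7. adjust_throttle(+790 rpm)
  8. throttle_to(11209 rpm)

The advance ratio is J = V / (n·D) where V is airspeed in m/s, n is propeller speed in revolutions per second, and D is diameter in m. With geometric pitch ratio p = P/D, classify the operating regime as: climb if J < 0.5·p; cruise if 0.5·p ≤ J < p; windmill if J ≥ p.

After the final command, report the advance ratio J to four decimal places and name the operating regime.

J = 0.0949, regime = climb

set_propeller: D = 2.925 m, P = 3.045 m (p = P/D = 1.041026); state ← (V=0, rpm=0)
throttle_to(4039): rpm ← 4039
set_airspeed(40.72): V ← 40.72 m/s
set_airspeed(72.84): V ← 72.84 m/s
set_airspeed(61.87): V ← 61.87 m/s
adjust_airspeed(-10.01): V ← 61.87 -10.01 = 51.86 m/s
adjust_throttle(+790): rpm ← 4039 +790 = 4829
throttle_to(11209): rpm ← 11209
final state: V = 51.86 m/s, rpm = 11209 → n = rpm/60 = 186.816667 rev/s
J = V / (n·D) = 51.86 / (186.816667 × 2.925) = 0.094905
regime bands: climb J<0.5205 | cruise [0.5205, 1.0410) | windmill J≥1.0410
J = 0.0949 → climb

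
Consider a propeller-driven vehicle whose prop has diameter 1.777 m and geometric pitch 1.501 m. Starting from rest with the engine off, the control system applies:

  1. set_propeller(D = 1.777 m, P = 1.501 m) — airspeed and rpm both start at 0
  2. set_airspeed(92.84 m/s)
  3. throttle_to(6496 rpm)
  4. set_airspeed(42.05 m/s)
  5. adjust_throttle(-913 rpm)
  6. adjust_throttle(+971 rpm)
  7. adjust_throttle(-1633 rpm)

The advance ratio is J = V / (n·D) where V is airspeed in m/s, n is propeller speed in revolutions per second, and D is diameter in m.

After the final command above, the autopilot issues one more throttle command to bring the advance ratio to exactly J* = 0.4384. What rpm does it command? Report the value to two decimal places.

set_propeller: D = 1.777 m, P = 1.501 m (p = P/D = 0.844682); state ← (V=0, rpm=0)
set_airspeed(92.84): V ← 92.84 m/s
throttle_to(6496): rpm ← 6496
set_airspeed(42.05): V ← 42.05 m/s
adjust_throttle(-913): rpm ← 6496 -913 = 5583
adjust_throttle(+971): rpm ← 5583 +971 = 6554
adjust_throttle(-1633): rpm ← 6554 -1633 = 4921
final state: V = 42.05 m/s, rpm = 4921 → n = rpm/60 = 82.016667 rev/s
target J* = 0.4384; solve J* = V/(n·D) for n: n = V/(J*·D) = 42.05/(0.4384 × 1.777) = 53.976911 rev/s
rpm = 60·n = 3238.614659

rpm = 3238.61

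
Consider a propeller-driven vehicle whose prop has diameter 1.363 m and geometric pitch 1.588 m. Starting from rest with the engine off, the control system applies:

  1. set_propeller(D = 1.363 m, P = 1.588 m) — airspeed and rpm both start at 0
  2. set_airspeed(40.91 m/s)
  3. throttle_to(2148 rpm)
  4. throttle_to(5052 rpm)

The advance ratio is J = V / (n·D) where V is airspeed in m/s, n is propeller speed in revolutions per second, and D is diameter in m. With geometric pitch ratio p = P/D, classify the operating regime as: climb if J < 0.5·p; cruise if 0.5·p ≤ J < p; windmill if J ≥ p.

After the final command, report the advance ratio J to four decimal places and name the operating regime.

J = 0.3565, regime = climb

set_propeller: D = 1.363 m, P = 1.588 m (p = P/D = 1.165077); state ← (V=0, rpm=0)
set_airspeed(40.91): V ← 40.91 m/s
throttle_to(2148): rpm ← 2148
throttle_to(5052): rpm ← 5052
final state: V = 40.91 m/s, rpm = 5052 → n = rpm/60 = 84.200000 rev/s
J = V / (n·D) = 40.91 / (84.200000 × 1.363) = 0.356469
regime bands: climb J<0.5825 | cruise [0.5825, 1.1651) | windmill J≥1.1651
J = 0.3565 → climb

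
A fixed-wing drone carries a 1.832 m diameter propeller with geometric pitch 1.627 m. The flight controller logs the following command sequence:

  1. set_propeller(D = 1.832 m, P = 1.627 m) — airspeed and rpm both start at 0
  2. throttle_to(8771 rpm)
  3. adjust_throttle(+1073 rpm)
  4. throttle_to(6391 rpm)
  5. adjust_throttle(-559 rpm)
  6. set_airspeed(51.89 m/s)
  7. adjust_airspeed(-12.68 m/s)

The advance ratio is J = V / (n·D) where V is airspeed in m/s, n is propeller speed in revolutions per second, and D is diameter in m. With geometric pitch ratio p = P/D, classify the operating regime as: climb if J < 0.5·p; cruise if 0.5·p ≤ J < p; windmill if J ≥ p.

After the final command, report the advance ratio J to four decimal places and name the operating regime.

set_propeller: D = 1.832 m, P = 1.627 m (p = P/D = 0.888100); state ← (V=0, rpm=0)
throttle_to(8771): rpm ← 8771
adjust_throttle(+1073): rpm ← 8771 +1073 = 9844
throttle_to(6391): rpm ← 6391
adjust_throttle(-559): rpm ← 6391 -559 = 5832
set_airspeed(51.89): V ← 51.89 m/s
adjust_airspeed(-12.68): V ← 51.89 -12.68 = 39.21 m/s
final state: V = 39.21 m/s, rpm = 5832 → n = rpm/60 = 97.200000 rev/s
J = V / (n·D) = 39.21 / (97.200000 × 1.832) = 0.220194
regime bands: climb J<0.4441 | cruise [0.4441, 0.8881) | windmill J≥0.8881
J = 0.2202 → climb

J = 0.2202, regime = climb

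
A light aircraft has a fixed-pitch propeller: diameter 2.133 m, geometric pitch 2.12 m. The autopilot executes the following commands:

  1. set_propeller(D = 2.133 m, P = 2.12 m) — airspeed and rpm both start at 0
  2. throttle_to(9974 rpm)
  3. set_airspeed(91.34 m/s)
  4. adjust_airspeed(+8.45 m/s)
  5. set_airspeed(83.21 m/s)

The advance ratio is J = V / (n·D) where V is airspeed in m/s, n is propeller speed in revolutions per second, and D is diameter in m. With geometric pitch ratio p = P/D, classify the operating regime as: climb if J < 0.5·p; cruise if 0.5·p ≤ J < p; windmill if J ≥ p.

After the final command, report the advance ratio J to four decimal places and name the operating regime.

set_propeller: D = 2.133 m, P = 2.12 m (p = P/D = 0.993905); state ← (V=0, rpm=0)
throttle_to(9974): rpm ← 9974
set_airspeed(91.34): V ← 91.34 m/s
adjust_airspeed(+8.45): V ← 91.34 +8.45 = 99.79 m/s
set_airspeed(83.21): V ← 83.21 m/s
final state: V = 83.21 m/s, rpm = 9974 → n = rpm/60 = 166.233333 rev/s
J = V / (n·D) = 83.21 / (166.233333 × 2.133) = 0.234675
regime bands: climb J<0.4970 | cruise [0.4970, 0.9939) | windmill J≥0.9939
J = 0.2347 → climb

J = 0.2347, regime = climb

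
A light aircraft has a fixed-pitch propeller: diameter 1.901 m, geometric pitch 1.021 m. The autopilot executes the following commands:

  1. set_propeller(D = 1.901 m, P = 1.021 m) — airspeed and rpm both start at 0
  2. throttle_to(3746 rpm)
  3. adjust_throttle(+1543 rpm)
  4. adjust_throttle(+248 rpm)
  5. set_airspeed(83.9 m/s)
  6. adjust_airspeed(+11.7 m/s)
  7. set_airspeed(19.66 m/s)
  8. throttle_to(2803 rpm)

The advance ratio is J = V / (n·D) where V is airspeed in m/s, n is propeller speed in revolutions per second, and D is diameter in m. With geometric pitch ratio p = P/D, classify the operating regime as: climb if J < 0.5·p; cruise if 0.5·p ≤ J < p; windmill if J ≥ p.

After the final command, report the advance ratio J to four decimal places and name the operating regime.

J = 0.2214, regime = climb

set_propeller: D = 1.901 m, P = 1.021 m (p = P/D = 0.537086); state ← (V=0, rpm=0)
throttle_to(3746): rpm ← 3746
adjust_throttle(+1543): rpm ← 3746 +1543 = 5289
adjust_throttle(+248): rpm ← 5289 +248 = 5537
set_airspeed(83.9): V ← 83.9 m/s
adjust_airspeed(+11.7): V ← 83.9 +11.7 = 95.6 m/s
set_airspeed(19.66): V ← 19.66 m/s
throttle_to(2803): rpm ← 2803
final state: V = 19.66 m/s, rpm = 2803 → n = rpm/60 = 46.716667 rev/s
J = V / (n·D) = 19.66 / (46.716667 × 1.901) = 0.221375
regime bands: climb J<0.2685 | cruise [0.2685, 0.5371) | windmill J≥0.5371
J = 0.2214 → climb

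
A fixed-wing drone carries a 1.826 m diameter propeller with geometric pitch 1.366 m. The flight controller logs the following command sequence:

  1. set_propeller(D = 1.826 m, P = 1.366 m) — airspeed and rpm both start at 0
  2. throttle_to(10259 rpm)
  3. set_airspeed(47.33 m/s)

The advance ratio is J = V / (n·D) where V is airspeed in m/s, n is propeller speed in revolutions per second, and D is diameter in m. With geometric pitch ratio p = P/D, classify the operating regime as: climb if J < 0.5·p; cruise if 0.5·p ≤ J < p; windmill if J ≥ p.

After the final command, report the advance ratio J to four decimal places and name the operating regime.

J = 0.1516, regime = climb

set_propeller: D = 1.826 m, P = 1.366 m (p = P/D = 0.748083); state ← (V=0, rpm=0)
throttle_to(10259): rpm ← 10259
set_airspeed(47.33): V ← 47.33 m/s
final state: V = 47.33 m/s, rpm = 10259 → n = rpm/60 = 170.983333 rev/s
J = V / (n·D) = 47.33 / (170.983333 × 1.826) = 0.151594
regime bands: climb J<0.3740 | cruise [0.3740, 0.7481) | windmill J≥0.7481
J = 0.1516 → climb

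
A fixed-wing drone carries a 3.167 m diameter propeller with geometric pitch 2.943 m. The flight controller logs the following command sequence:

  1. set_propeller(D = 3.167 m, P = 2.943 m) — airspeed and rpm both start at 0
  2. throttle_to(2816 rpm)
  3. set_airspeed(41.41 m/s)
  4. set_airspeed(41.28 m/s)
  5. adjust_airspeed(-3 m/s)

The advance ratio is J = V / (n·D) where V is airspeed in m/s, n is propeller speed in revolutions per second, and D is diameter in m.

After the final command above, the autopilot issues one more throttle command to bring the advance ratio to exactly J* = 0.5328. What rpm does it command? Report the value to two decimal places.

rpm = 1361.17

set_propeller: D = 3.167 m, P = 2.943 m (p = P/D = 0.929271); state ← (V=0, rpm=0)
throttle_to(2816): rpm ← 2816
set_airspeed(41.41): V ← 41.41 m/s
set_airspeed(41.28): V ← 41.28 m/s
adjust_airspeed(-3): V ← 41.28 -3 = 38.28 m/s
final state: V = 38.28 m/s, rpm = 2816 → n = rpm/60 = 46.933333 rev/s
target J* = 0.5328; solve J* = V/(n·D) for n: n = V/(J*·D) = 38.28/(0.5328 × 3.167) = 22.686090 rev/s
rpm = 60·n = 1361.165397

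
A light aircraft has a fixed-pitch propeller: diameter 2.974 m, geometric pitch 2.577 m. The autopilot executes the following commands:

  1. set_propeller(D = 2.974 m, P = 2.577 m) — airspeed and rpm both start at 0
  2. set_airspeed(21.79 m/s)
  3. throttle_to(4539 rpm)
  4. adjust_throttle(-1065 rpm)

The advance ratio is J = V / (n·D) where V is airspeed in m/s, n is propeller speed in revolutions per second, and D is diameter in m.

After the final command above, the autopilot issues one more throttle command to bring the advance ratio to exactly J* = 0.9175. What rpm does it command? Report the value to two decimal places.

rpm = 479.14

set_propeller: D = 2.974 m, P = 2.577 m (p = P/D = 0.866510); state ← (V=0, rpm=0)
set_airspeed(21.79): V ← 21.79 m/s
throttle_to(4539): rpm ← 4539
adjust_throttle(-1065): rpm ← 4539 -1065 = 3474
final state: V = 21.79 m/s, rpm = 3474 → n = rpm/60 = 57.900000 rev/s
target J* = 0.9175; solve J* = V/(n·D) for n: n = V/(J*·D) = 21.79/(0.9175 × 2.974) = 7.985649 rev/s
rpm = 60·n = 479.138913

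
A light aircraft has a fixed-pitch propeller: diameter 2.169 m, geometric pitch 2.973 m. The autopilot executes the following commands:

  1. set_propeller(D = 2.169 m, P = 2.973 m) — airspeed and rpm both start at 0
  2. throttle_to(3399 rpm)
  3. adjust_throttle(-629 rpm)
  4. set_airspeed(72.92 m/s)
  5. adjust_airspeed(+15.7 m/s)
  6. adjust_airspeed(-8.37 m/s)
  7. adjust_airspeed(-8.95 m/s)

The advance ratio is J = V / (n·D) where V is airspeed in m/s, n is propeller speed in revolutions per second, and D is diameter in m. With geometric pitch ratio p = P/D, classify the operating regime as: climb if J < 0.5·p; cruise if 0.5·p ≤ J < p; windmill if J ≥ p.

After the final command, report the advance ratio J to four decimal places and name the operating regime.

J = 0.7120, regime = cruise

set_propeller: D = 2.169 m, P = 2.973 m (p = P/D = 1.370678); state ← (V=0, rpm=0)
throttle_to(3399): rpm ← 3399
adjust_throttle(-629): rpm ← 3399 -629 = 2770
set_airspeed(72.92): V ← 72.92 m/s
adjust_airspeed(+15.7): V ← 72.92 +15.7 = 88.62 m/s
adjust_airspeed(-8.37): V ← 88.62 -8.37 = 80.25 m/s
adjust_airspeed(-8.95): V ← 80.25 -8.95 = 71.3 m/s
final state: V = 71.3 m/s, rpm = 2770 → n = rpm/60 = 46.166667 rev/s
J = V / (n·D) = 71.3 / (46.166667 × 2.169) = 0.712035
regime bands: climb J<0.6853 | cruise [0.6853, 1.3707) | windmill J≥1.3707
J = 0.7120 → cruise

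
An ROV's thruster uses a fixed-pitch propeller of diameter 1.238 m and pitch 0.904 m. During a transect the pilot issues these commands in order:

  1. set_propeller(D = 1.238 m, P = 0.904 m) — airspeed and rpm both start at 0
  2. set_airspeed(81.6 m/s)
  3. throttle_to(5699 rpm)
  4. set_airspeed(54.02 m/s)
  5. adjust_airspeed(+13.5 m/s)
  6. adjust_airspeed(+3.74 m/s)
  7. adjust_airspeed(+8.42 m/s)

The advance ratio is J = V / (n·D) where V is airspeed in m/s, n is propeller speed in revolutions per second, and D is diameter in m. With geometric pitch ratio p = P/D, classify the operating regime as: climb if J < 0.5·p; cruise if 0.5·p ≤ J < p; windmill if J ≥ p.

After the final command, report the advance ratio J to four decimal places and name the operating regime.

set_propeller: D = 1.238 m, P = 0.904 m (p = P/D = 0.730210); state ← (V=0, rpm=0)
set_airspeed(81.6): V ← 81.6 m/s
throttle_to(5699): rpm ← 5699
set_airspeed(54.02): V ← 54.02 m/s
adjust_airspeed(+13.5): V ← 54.02 +13.5 = 67.52 m/s
adjust_airspeed(+3.74): V ← 67.52 +3.74 = 71.26 m/s
adjust_airspeed(+8.42): V ← 71.26 +8.42 = 79.68 m/s
final state: V = 79.68 m/s, rpm = 5699 → n = rpm/60 = 94.983333 rev/s
J = V / (n·D) = 79.68 / (94.983333 × 1.238) = 0.677612
regime bands: climb J<0.3651 | cruise [0.3651, 0.7302) | windmill J≥0.7302
J = 0.6776 → cruise

J = 0.6776, regime = cruise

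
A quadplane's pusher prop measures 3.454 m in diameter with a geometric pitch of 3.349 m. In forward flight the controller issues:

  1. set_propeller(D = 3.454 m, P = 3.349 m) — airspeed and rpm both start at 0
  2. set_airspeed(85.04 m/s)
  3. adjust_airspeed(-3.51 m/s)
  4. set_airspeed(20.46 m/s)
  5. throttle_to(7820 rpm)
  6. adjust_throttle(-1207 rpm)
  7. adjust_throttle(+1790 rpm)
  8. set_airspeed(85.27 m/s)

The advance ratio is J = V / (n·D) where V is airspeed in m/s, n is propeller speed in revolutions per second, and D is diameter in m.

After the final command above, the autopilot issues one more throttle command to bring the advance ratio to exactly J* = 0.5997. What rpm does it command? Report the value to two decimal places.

rpm = 2469.97

set_propeller: D = 3.454 m, P = 3.349 m (p = P/D = 0.969600); state ← (V=0, rpm=0)
set_airspeed(85.04): V ← 85.04 m/s
adjust_airspeed(-3.51): V ← 85.04 -3.51 = 81.53 m/s
set_airspeed(20.46): V ← 20.46 m/s
throttle_to(7820): rpm ← 7820
adjust_throttle(-1207): rpm ← 7820 -1207 = 6613
adjust_throttle(+1790): rpm ← 6613 +1790 = 8403
set_airspeed(85.27): V ← 85.27 m/s
final state: V = 85.27 m/s, rpm = 8403 → n = rpm/60 = 140.050000 rev/s
target J* = 0.5997; solve J* = V/(n·D) for n: n = V/(J*·D) = 85.27/(0.5997 × 3.454) = 41.166115 rev/s
rpm = 60·n = 2469.966888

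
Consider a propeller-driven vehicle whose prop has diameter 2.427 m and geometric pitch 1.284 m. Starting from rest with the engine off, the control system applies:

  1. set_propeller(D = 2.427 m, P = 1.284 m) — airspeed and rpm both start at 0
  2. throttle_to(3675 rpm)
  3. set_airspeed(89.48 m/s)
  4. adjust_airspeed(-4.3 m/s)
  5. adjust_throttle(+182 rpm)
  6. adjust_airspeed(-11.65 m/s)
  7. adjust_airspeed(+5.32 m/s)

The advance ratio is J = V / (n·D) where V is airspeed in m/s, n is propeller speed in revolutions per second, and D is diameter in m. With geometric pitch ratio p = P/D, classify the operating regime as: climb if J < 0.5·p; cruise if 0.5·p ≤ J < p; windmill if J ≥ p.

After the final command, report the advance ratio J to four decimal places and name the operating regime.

J = 0.5054, regime = cruise

set_propeller: D = 2.427 m, P = 1.284 m (p = P/D = 0.529048); state ← (V=0, rpm=0)
throttle_to(3675): rpm ← 3675
set_airspeed(89.48): V ← 89.48 m/s
adjust_airspeed(-4.3): V ← 89.48 -4.3 = 85.18 m/s
adjust_throttle(+182): rpm ← 3675 +182 = 3857
adjust_airspeed(-11.65): V ← 85.18 -11.65 = 73.53 m/s
adjust_airspeed(+5.32): V ← 73.53 +5.32 = 78.85 m/s
final state: V = 78.85 m/s, rpm = 3857 → n = rpm/60 = 64.283333 rev/s
J = V / (n·D) = 78.85 / (64.283333 × 2.427) = 0.505398
regime bands: climb J<0.2645 | cruise [0.2645, 0.5290) | windmill J≥0.5290
J = 0.5054 → cruise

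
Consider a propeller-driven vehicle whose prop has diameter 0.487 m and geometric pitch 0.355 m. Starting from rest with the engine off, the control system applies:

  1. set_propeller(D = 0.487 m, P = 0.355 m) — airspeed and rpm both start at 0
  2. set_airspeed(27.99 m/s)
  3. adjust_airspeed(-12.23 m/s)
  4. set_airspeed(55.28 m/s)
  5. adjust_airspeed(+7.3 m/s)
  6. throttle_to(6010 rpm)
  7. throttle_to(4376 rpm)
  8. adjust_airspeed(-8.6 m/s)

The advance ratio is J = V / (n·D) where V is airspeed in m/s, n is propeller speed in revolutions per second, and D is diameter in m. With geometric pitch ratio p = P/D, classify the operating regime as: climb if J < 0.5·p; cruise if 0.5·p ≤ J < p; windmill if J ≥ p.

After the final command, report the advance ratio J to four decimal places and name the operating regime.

set_propeller: D = 0.487 m, P = 0.355 m (p = P/D = 0.728953); state ← (V=0, rpm=0)
set_airspeed(27.99): V ← 27.99 m/s
adjust_airspeed(-12.23): V ← 27.99 -12.23 = 15.76 m/s
set_airspeed(55.28): V ← 55.28 m/s
adjust_airspeed(+7.3): V ← 55.28 +7.3 = 62.58 m/s
throttle_to(6010): rpm ← 6010
throttle_to(4376): rpm ← 4376
adjust_airspeed(-8.6): V ← 62.58 -8.6 = 53.98 m/s
final state: V = 53.98 m/s, rpm = 4376 → n = rpm/60 = 72.933333 rev/s
J = V / (n·D) = 53.98 / (72.933333 × 0.487) = 1.519770
regime bands: climb J<0.3645 | cruise [0.3645, 0.7290) | windmill J≥0.7290
J = 1.5198 → windmill

J = 1.5198, regime = windmill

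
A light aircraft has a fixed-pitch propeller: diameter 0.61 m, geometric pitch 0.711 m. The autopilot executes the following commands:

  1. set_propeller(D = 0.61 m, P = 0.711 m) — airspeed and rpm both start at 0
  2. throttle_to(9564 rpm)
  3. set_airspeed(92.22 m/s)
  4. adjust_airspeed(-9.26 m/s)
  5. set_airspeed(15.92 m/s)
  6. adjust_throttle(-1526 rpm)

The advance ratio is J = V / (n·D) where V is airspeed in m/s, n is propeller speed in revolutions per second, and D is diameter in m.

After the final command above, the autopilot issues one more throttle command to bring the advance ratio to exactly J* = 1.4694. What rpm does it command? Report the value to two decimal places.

rpm = 1065.67

set_propeller: D = 0.61 m, P = 0.711 m (p = P/D = 1.165574); state ← (V=0, rpm=0)
throttle_to(9564): rpm ← 9564
set_airspeed(92.22): V ← 92.22 m/s
adjust_airspeed(-9.26): V ← 92.22 -9.26 = 82.96 m/s
set_airspeed(15.92): V ← 15.92 m/s
adjust_throttle(-1526): rpm ← 9564 -1526 = 8038
final state: V = 15.92 m/s, rpm = 8038 → n = rpm/60 = 133.966667 rev/s
target J* = 1.4694; solve J* = V/(n·D) for n: n = V/(J*·D) = 15.92/(1.4694 × 0.61) = 17.761236 rev/s
rpm = 60·n = 1065.674179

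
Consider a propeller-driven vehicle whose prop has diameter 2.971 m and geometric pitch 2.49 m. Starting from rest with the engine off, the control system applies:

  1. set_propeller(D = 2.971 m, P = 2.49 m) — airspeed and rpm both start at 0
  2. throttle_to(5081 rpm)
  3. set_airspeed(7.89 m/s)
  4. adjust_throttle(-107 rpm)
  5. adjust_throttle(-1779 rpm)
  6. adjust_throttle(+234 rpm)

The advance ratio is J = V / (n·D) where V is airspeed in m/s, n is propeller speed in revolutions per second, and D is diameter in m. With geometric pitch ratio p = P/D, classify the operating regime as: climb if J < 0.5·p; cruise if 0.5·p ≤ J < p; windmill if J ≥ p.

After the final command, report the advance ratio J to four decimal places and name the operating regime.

J = 0.0465, regime = climb

set_propeller: D = 2.971 m, P = 2.49 m (p = P/D = 0.838102); state ← (V=0, rpm=0)
throttle_to(5081): rpm ← 5081
set_airspeed(7.89): V ← 7.89 m/s
adjust_throttle(-107): rpm ← 5081 -107 = 4974
adjust_throttle(-1779): rpm ← 4974 -1779 = 3195
adjust_throttle(+234): rpm ← 3195 +234 = 3429
final state: V = 7.89 m/s, rpm = 3429 → n = rpm/60 = 57.150000 rev/s
J = V / (n·D) = 7.89 / (57.150000 × 2.971) = 0.046468
regime bands: climb J<0.4191 | cruise [0.4191, 0.8381) | windmill J≥0.8381
J = 0.0465 → climb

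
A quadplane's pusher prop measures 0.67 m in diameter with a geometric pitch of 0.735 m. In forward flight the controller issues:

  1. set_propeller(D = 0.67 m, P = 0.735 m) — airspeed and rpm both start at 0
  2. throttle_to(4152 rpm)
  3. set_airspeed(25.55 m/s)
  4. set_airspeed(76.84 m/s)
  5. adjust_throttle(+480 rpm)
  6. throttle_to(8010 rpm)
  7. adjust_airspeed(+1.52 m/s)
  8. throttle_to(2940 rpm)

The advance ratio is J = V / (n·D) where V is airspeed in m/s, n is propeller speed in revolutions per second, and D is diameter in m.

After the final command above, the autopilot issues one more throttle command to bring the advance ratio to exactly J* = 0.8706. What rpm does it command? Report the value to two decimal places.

set_propeller: D = 0.67 m, P = 0.735 m (p = P/D = 1.097015); state ← (V=0, rpm=0)
throttle_to(4152): rpm ← 4152
set_airspeed(25.55): V ← 25.55 m/s
set_airspeed(76.84): V ← 76.84 m/s
adjust_throttle(+480): rpm ← 4152 +480 = 4632
throttle_to(8010): rpm ← 8010
adjust_airspeed(+1.52): V ← 76.84 +1.52 = 78.36 m/s
throttle_to(2940): rpm ← 2940
final state: V = 78.36 m/s, rpm = 2940 → n = rpm/60 = 49.000000 rev/s
target J* = 0.8706; solve J* = V/(n·D) for n: n = V/(J*·D) = 78.36/(0.8706 × 0.67) = 134.338644 rev/s
rpm = 60·n = 8060.318669

rpm = 8060.32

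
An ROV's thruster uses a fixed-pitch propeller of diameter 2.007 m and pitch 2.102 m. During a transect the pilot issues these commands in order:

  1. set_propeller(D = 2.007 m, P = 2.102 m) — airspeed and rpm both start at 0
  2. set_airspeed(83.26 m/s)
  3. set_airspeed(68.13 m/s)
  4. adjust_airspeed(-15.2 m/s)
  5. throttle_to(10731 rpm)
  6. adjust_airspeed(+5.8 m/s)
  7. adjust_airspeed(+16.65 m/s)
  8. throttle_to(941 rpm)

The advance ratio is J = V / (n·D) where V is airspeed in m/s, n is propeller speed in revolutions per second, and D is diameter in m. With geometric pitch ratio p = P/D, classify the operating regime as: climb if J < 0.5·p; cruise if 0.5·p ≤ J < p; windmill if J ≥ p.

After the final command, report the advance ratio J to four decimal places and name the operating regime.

set_propeller: D = 2.007 m, P = 2.102 m (p = P/D = 1.047334); state ← (V=0, rpm=0)
set_airspeed(83.26): V ← 83.26 m/s
set_airspeed(68.13): V ← 68.13 m/s
adjust_airspeed(-15.2): V ← 68.13 -15.2 = 52.93 m/s
throttle_to(10731): rpm ← 10731
adjust_airspeed(+5.8): V ← 52.93 +5.8 = 58.73 m/s
adjust_airspeed(+16.65): V ← 58.73 +16.65 = 75.38 m/s
throttle_to(941): rpm ← 941
final state: V = 75.38 m/s, rpm = 941 → n = rpm/60 = 15.683333 rev/s
J = V / (n·D) = 75.38 / (15.683333 × 2.007) = 2.394806
regime bands: climb J<0.5237 | cruise [0.5237, 1.0473) | windmill J≥1.0473
J = 2.3948 → windmill

J = 2.3948, regime = windmill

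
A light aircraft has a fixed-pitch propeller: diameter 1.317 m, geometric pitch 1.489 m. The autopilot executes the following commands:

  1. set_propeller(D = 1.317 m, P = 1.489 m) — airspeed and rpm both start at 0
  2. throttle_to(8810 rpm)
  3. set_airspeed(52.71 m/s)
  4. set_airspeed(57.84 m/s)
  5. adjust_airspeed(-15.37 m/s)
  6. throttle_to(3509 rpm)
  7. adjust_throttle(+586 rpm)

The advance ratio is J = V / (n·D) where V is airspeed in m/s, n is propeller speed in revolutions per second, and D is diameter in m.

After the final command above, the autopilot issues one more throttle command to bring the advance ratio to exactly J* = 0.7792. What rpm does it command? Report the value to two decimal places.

set_propeller: D = 1.317 m, P = 1.489 m (p = P/D = 1.130600); state ← (V=0, rpm=0)
throttle_to(8810): rpm ← 8810
set_airspeed(52.71): V ← 52.71 m/s
set_airspeed(57.84): V ← 57.84 m/s
adjust_airspeed(-15.37): V ← 57.84 -15.37 = 42.47 m/s
throttle_to(3509): rpm ← 3509
adjust_throttle(+586): rpm ← 3509 +586 = 4095
final state: V = 42.47 m/s, rpm = 4095 → n = rpm/60 = 68.250000 rev/s
target J* = 0.7792; solve J* = V/(n·D) for n: n = V/(J*·D) = 42.47/(0.7792 × 1.317) = 41.385437 rev/s
rpm = 60·n = 2483.126202

rpm = 2483.13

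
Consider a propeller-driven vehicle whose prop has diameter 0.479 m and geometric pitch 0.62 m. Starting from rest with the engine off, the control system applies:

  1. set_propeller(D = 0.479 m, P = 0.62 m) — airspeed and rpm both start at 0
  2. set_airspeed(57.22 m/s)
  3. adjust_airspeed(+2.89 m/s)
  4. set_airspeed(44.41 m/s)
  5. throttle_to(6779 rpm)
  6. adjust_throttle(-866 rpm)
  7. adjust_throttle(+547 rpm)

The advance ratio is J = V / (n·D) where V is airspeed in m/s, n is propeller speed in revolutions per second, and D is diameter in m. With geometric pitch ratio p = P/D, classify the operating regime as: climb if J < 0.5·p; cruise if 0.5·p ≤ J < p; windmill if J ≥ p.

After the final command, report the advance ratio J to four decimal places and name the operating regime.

set_propeller: D = 0.479 m, P = 0.62 m (p = P/D = 1.294363); state ← (V=0, rpm=0)
set_airspeed(57.22): V ← 57.22 m/s
adjust_airspeed(+2.89): V ← 57.22 +2.89 = 60.11 m/s
set_airspeed(44.41): V ← 44.41 m/s
throttle_to(6779): rpm ← 6779
adjust_throttle(-866): rpm ← 6779 -866 = 5913
adjust_throttle(+547): rpm ← 5913 +547 = 6460
final state: V = 44.41 m/s, rpm = 6460 → n = rpm/60 = 107.666667 rev/s
J = V / (n·D) = 44.41 / (107.666667 × 0.479) = 0.861121
regime bands: climb J<0.6472 | cruise [0.6472, 1.2944) | windmill J≥1.2944
J = 0.8611 → cruise

J = 0.8611, regime = cruise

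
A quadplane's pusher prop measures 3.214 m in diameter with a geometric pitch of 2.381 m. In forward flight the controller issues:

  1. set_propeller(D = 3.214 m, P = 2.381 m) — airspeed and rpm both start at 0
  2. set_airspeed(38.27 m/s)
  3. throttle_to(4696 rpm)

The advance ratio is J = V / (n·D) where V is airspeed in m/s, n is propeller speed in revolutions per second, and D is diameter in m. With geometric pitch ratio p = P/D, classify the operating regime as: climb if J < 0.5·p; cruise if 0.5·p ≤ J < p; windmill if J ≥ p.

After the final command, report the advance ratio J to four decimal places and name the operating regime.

J = 0.1521, regime = climb

set_propeller: D = 3.214 m, P = 2.381 m (p = P/D = 0.740821); state ← (V=0, rpm=0)
set_airspeed(38.27): V ← 38.27 m/s
throttle_to(4696): rpm ← 4696
final state: V = 38.27 m/s, rpm = 4696 → n = rpm/60 = 78.266667 rev/s
J = V / (n·D) = 38.27 / (78.266667 × 3.214) = 0.152137
regime bands: climb J<0.3704 | cruise [0.3704, 0.7408) | windmill J≥0.7408
J = 0.1521 → climb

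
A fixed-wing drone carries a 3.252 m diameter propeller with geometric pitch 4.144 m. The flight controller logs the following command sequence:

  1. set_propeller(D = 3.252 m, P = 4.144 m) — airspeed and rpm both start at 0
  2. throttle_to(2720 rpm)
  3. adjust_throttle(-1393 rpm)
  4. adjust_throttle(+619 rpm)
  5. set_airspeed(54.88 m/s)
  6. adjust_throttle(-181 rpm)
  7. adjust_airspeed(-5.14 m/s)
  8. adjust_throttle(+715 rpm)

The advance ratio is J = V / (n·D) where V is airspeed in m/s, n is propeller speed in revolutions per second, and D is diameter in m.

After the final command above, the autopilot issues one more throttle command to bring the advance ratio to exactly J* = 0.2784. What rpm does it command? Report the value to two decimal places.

rpm = 3296.38

set_propeller: D = 3.252 m, P = 4.144 m (p = P/D = 1.274293); state ← (V=0, rpm=0)
throttle_to(2720): rpm ← 2720
adjust_throttle(-1393): rpm ← 2720 -1393 = 1327
adjust_throttle(+619): rpm ← 1327 +619 = 1946
set_airspeed(54.88): V ← 54.88 m/s
adjust_throttle(-181): rpm ← 1946 -181 = 1765
adjust_airspeed(-5.14): V ← 54.88 -5.14 = 49.74 m/s
adjust_throttle(+715): rpm ← 1765 +715 = 2480
final state: V = 49.74 m/s, rpm = 2480 → n = rpm/60 = 41.333333 rev/s
target J* = 0.2784; solve J* = V/(n·D) for n: n = V/(J*·D) = 49.74/(0.2784 × 3.252) = 54.939666 rev/s
rpm = 60·n = 3296.379947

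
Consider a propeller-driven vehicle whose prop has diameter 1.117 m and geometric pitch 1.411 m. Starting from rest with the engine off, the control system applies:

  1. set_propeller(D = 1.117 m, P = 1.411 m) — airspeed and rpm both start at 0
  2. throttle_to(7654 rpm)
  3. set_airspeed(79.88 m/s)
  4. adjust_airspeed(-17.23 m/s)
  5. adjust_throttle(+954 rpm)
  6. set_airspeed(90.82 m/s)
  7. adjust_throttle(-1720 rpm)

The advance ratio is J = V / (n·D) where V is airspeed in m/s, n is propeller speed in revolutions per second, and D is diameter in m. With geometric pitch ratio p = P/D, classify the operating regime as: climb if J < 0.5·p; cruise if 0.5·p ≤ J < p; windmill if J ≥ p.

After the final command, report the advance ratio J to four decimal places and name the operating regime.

J = 0.7082, regime = cruise

set_propeller: D = 1.117 m, P = 1.411 m (p = P/D = 1.263205); state ← (V=0, rpm=0)
throttle_to(7654): rpm ← 7654
set_airspeed(79.88): V ← 79.88 m/s
adjust_airspeed(-17.23): V ← 79.88 -17.23 = 62.65 m/s
adjust_throttle(+954): rpm ← 7654 +954 = 8608
set_airspeed(90.82): V ← 90.82 m/s
adjust_throttle(-1720): rpm ← 8608 -1720 = 6888
final state: V = 90.82 m/s, rpm = 6888 → n = rpm/60 = 114.800000 rev/s
J = V / (n·D) = 90.82 / (114.800000 × 1.117) = 0.708250
regime bands: climb J<0.6316 | cruise [0.6316, 1.2632) | windmill J≥1.2632
J = 0.7082 → cruise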